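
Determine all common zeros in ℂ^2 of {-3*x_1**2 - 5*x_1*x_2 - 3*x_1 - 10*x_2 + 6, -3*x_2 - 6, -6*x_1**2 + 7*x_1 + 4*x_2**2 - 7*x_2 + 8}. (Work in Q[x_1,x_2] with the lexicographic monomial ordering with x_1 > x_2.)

{(-2, -2)}

Compute a lex Gröbner basis by Buchberger's algorithm.
f_1 = -3*x_1**2 - 5*x_1*x_2 - 3*x_1 - 10*x_2 + 6, LT = x_1**2.
f_2 = -3*x_2 - 6, LT = x_2.
f_3 = -6*x_1**2 + 7*x_1 + 4*x_2**2 - 7*x_2 + 8, LT = x_1**2.

S(f_1,f_3): lcm = x_1**2. S = 5/3*x_1*x_2 + 13/6*x_1 + 2/3*x_2**2 + 13/6*x_2 - 2/3.
  reduce S modulo (f_1, f_2, f_3):
  remainder -7/6*x_1 - 7/3 ≠ 0; add h_4 = -7/6*x_1 - 7/3 to the basis.

The other S-polynomials (S(f_1,f_2), S(f_2,f_3), S(f_1,h_4), S(f_2,h_4), S(f_3,h_4)) all reduce to 0 modulo the current basis, so we have a Gröbner basis.
Inter-reduce: drop elements whose leading term is divisible by another's, tail-reduce, and make monic.
Reduced Gröbner basis: {x_1 + 2, x_2 + 2}.

Elimination: the polynomial x_2 + 2 lies in the elimination ideal for x_2, so x_2 ∈ {-2}. For each such x_2, the remaining basis elements (now univariate) give the rest of the solution.
  x_2 = -2: the earlier basis element becomes x_1 + 2 = 0, giving x_1 = -2 — point (-2, -2).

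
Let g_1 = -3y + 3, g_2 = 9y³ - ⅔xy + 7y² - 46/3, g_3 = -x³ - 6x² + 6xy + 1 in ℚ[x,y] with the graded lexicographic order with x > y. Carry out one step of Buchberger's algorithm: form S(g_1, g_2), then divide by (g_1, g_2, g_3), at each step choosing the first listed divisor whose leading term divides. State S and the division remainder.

lcm(LM(g_1), LM(g_2)) = y³.
S = (lcm/LT(g_1))·g_1 − (lcm/LT(g_2))·g_2 = 2/27xy - 16/9y² + 46/27.
Reduce S modulo (g_1, g_2, g_3) in that order:
  leading term xy: subtract (-2/81x)·g_1 from 2/27xy - 16/9y² + 46/27 → -16/9y² + 2/27x + 46/27
  leading term y²: subtract (16/27y)·g_1 from -16/9y² + 2/27x + 46/27 → 2/27x - 16/9y + 46/27
  leading term x: no divisor's leading term divides it; move 2/27x to the remainder.
  leading term y: subtract (16/27)·g_1 from -16/9y + 46/27 → -2/27
  leading term 1: no divisor's leading term divides it; move -2/27 to the remainder.
The remainder 2/27x - 2/27 is nonzero, so it would be added as the next basis element.

S(g_1, g_2) = 2/27xy - 16/9y² + 46/27; remainder on division = 2/27x - 2/27.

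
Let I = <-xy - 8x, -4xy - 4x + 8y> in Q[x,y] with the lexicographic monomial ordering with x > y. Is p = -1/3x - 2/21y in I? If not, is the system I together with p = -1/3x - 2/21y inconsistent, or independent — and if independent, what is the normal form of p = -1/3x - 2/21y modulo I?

-1/3x - 2/21y lies in I (it reduces to 0).

First compute the reduced Gröbner basis of I by Buchberger's algorithm.
f_1 = -xy - 8x, LT = xy.
f_2 = -4xy - 4x + 8y, LT = xy.

S(f_1,f_2): lcm = xy. S = 7x + 2y.
  leading term x: no divisor's leading term divides it; move 7x to the remainder.
  leading term y: no divisor's leading term divides it; move 2y to the remainder.
  remainder 7x + 2y ≠ 0; add h_3 = 7x + 2y to the basis.

S(f_1,h_3): lcm = xy. S = 8x - 2/7y^2.
  leading term x: subtract (8/7)·h_3 from 8x - 2/7y^2 → -2/7y^2 - 16/7y
  leading term y^2: no divisor's leading term divides it; move -2/7y^2 to the remainder.
  leading term y: no divisor's leading term divides it; move -16/7y to the remainder.
  remainder -2/7y^2 - 16/7y ≠ 0; add h_4 = -2/7y^2 - 16/7y to the basis.

The other S-polynomials (S(f_2,h_3), S(f_1,h_4), S(f_2,h_4), S(h_3,h_4)) all reduce to 0 modulo the current basis, so we have a Gröbner basis.
Inter-reduce: drop elements whose leading term is divisible by another's, tail-reduce, and make monic.
Reduced Gröbner basis: {x + 2/7y, y^2 + 8y}.
Label its elements g_1 = x + 2/7y, g_2 = y^2 + 8y.

Reduce p = -1/3x - 2/21y modulo G:
  leading term x: subtract (-1/3)·g_1 from -1/3x - 2/21y → 0
  normal form = 0.
Since the normal form is 0, p ∈ I.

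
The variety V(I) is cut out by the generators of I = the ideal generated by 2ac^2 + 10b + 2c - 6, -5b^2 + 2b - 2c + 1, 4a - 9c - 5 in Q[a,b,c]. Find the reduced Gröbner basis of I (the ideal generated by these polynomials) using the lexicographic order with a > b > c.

G = {a - 9/4c - 5/4, b + 9/20c^3 + 1/4c^2 + 1/5c - 3/5, c^6 + 10/9c^5 + 97/81c^4 - 104/81c^3 - 64/81c^2 + 32/27c - 32/81}

f_1 = 2ac^2 + 10b + 2c - 6, LT = ac^2.
f_2 = -5b^2 + 2b - 2c + 1, LT = b^2.
f_3 = 4a - 9c - 5, LT = a.

S(f_1,f_2): leading monomials are coprime, so the S-polynomial reduces to 0 (Buchberger's first criterion).
S(f_1,f_3): lcm = ac^2. S = 5b + 9/4c^3 + 5/4c^2 + c - 3.
  leading term b: no divisor's leading term divides it; move 5b to the remainder.
  leading term c^3: no divisor's leading term divides it; move 9/4c^3 to the remainder.
  leading term c^2: no divisor's leading term divides it; move 5/4c^2 to the remainder.
  leading term c: no divisor's leading term divides it; move c to the remainder.
  leading term 1: no divisor's leading term divides it; move -3 to the remainder.
  remainder 5b + 9/4c^3 + 5/4c^2 + c - 3 ≠ 0; add g_4 = 5b + 9/4c^3 + 5/4c^2 + c - 3 to the basis.

S(f_2,f_3): leading monomials are coprime, so the S-polynomial reduces to 0 (Buchberger's first criterion).
S(f_1,g_4): leading monomials are coprime, so the S-polynomial reduces to 0 (Buchberger's first criterion).
S(f_2,g_4): lcm = b^2. S = -9/20bc^3 - 1/4bc^2 - 1/5bc + 1/5b + 2/5c - 1/5.
  leading term bc^3: subtract (-9/100c^3)·g_4 from -9/20bc^3 - 1/4bc^2 - 1/5bc + 1/5b + 2/5c - 1/5 → -1/4bc^2 - 1/5bc + 1/5b + 81/400c^6 + 9/80c^5 + 9/100c^4 - 27/100c^3 + 2/5c - 1/5
  leading term bc^2: subtract (-1/20c^2)·g_4 from -1/4bc^2 - 1/5bc + 1/5b + 81/400c^6 + 9/80c^5 + 9/100c^4 - 27/100c^3 + 2/5c - 1/5 → -1/5bc + 1/5b + 81/400c^6 + 9/40c^5 + 61/400c^4 - 11/50c^3 - 3/20c^2 + 2/5c - 1/5
  leading term bc: subtract (-1/25c)·g_4 from -1/5bc + 1/5b + 81/400c^6 + 9/40c^5 + 61/400c^4 - 11/50c^3 - 3/20c^2 + 2/5c - 1/5 → 1/5b + 81/400c^6 + 9/40c^5 + 97/400c^4 - 17/100c^3 - 11/100c^2 + 7/25c - 1/5
  leading term b: subtract (1/25)·g_4 from 1/5b + 81/400c^6 + 9/40c^5 + 97/400c^4 - 17/100c^3 - 11/100c^2 + 7/25c - 1/5 → 81/400c^6 + 9/40c^5 + 97/400c^4 - 13/50c^3 - 4/25c^2 + 6/25c - 2/25
  leading term c^6: no divisor's leading term divides it; move 81/400c^6 to the remainder.
  leading term c^5: no divisor's leading term divides it; move 9/40c^5 to the remainder.
  leading term c^4: no divisor's leading term divides it; move 97/400c^4 to the remainder.
  leading term c^3: no divisor's leading term divides it; move -13/50c^3 to the remainder.
  leading term c^2: no divisor's leading term divides it; move -4/25c^2 to the remainder.
  leading term c: no divisor's leading term divides it; move 6/25c to the remainder.
  leading term 1: no divisor's leading term divides it; move -2/25 to the remainder.
  remainder 81/400c^6 + 9/40c^5 + 97/400c^4 - 13/50c^3 - 4/25c^2 + 6/25c - 2/25 ≠ 0; add g_5 = 81/400c^6 + 9/40c^5 + 97/400c^4 - 13/50c^3 - 4/25c^2 + 6/25c - 2/25 to the basis.

S(f_3,g_4): leading monomials are coprime, so the S-polynomial reduces to 0 (Buchberger's first criterion).
S(f_1,g_5): lcm = ac^6. S = -10/9ac^5 - 97/81ac^4 + 104/81ac^3 + 64/81ac^2 - 32/27ac + 32/81a + 5bc^4 + c^5 - 3c^4.
  leading term ac^5: subtract (-5/9c^3)·f_1 from -10/9ac^5 - 97/81ac^4 + 104/81ac^3 + 64/81ac^2 - 32/27ac + 32/81a + 5bc^4 + c^5 - 3c^4 → -97/81ac^4 + 104/81ac^3 + 64/81ac^2 - 32/27ac + 32/81a + 5bc^4 + 50/9bc^3 + c^5 - 17/9c^4 - 10/3c^3
  leading term ac^4: subtract (-97/162c^2)·f_1 from -97/81ac^4 + 104/81ac^3 + 64/81ac^2 - 32/27ac + 32/81a + 5bc^4 + 50/9bc^3 + c^5 - 17/9c^4 - 10/3c^3 → 104/81ac^3 + 64/81ac^2 - 32/27ac + 32/81a + 5bc^4 + 50/9bc^3 + 485/81bc^2 + c^5 - 17/9c^4 - 173/81c^3 - 97/27c^2
  leading term ac^3: subtract (52/81c)·f_1 from 104/81ac^3 + 64/81ac^2 - 32/27ac + 32/81a + 5bc^4 + 50/9bc^3 + 485/81bc^2 + c^5 - 17/9c^4 - 173/81c^3 - 97/27c^2 → 64/81ac^2 - 32/27ac + 32/81a + 5bc^4 + 50/9bc^3 + 485/81bc^2 - 520/81bc + c^5 - 17/9c^4 - 173/81c^3 - 395/81c^2 + 104/27c
  leading term ac^2: subtract (32/81)·f_1 from 64/81ac^2 - 32/27ac + 32/81a + 5bc^4 + 50/9bc^3 + 485/81bc^2 - 520/81bc + c^5 - 17/9c^4 - 173/81c^3 - 395/81c^2 + 104/27c → -32/27ac + 32/81a + 5bc^4 + 50/9bc^3 + 485/81bc^2 - 520/81bc - 320/81b + c^5 - 17/9c^4 - 173/81c^3 - 395/81c^2 + 248/81c + 64/27
  leading term ac: subtract (-8/27c)·f_3 from -32/27ac + 32/81a + 5bc^4 + 50/9bc^3 + 485/81bc^2 - 520/81bc - 320/81b + c^5 - 17/9c^4 - 173/81c^3 - 395/81c^2 + 248/81c + 64/27 → 32/81a + 5bc^4 + 50/9bc^3 + 485/81bc^2 - 520/81bc - 320/81b + c^5 - 17/9c^4 - 173/81c^3 - 611/81c^2 + 128/81c + 64/27
  leading term a: subtract (8/81)·f_3 from 32/81a + 5bc^4 + 50/9bc^3 + 485/81bc^2 - 520/81bc - 320/81b + c^5 - 17/9c^4 - 173/81c^3 - 611/81c^2 + 128/81c + 64/27 → 5bc^4 + 50/9bc^3 + 485/81bc^2 - 520/81bc - 320/81b + c^5 - 17/9c^4 - 173/81c^3 - 611/81c^2 + 200/81c + 232/81
  leading term bc^4: subtract (c^4)·g_4 from 5bc^4 + 50/9bc^3 + 485/81bc^2 - 520/81bc - 320/81b + c^5 - 17/9c^4 - 173/81c^3 - 611/81c^2 + 200/81c + 232/81 → 50/9bc^3 + 485/81bc^2 - 520/81bc - 320/81b - 9/4c^7 - 5/4c^6 + 10/9c^4 - 173/81c^3 - 611/81c^2 + 200/81c + 232/81
  leading term bc^3: subtract (10/9c^3)·g_4 from 50/9bc^3 + 485/81bc^2 - 520/81bc - 320/81b - 9/4c^7 - 5/4c^6 + 10/9c^4 - 173/81c^3 - 611/81c^2 + 200/81c + 232/81 → 485/81bc^2 - 520/81bc - 320/81b - 9/4c^7 - 15/4c^6 - 25/18c^5 + 97/81c^3 - 611/81c^2 + 200/81c + 232/81
  leading term bc^2: subtract (97/81c^2)·g_4 from 485/81bc^2 - 520/81bc - 320/81b - 9/4c^7 - 15/4c^6 - 25/18c^5 + 97/81c^3 - 611/81c^2 + 200/81c + 232/81 → -520/81bc - 320/81b - 9/4c^7 - 15/4c^6 - 49/12c^5 - 485/324c^4 - 320/81c^2 + 200/81c + 232/81
  leading term bc: subtract (-104/81c)·g_4 from -520/81bc - 320/81b - 9/4c^7 - 15/4c^6 - 49/12c^5 - 485/324c^4 - 320/81c^2 + 200/81c + 232/81 → -320/81b - 9/4c^7 - 15/4c^6 - 49/12c^5 + 451/324c^4 + 130/81c^3 - 8/3c^2 - 112/81c + 232/81
  leading term b: subtract (-64/81)·g_4 from -320/81b - 9/4c^7 - 15/4c^6 - 49/12c^5 + 451/324c^4 + 130/81c^3 - 8/3c^2 - 112/81c + 232/81 → -9/4c^7 - 15/4c^6 - 49/12c^5 + 451/324c^4 + 274/81c^3 - 136/81c^2 - 16/27c + 40/81
  leading term c^7: subtract (-100/9c)·g_5 from -9/4c^7 - 15/4c^6 - 49/12c^5 + 451/324c^4 + 274/81c^3 - 136/81c^2 - 16/27c + 40/81 → -5/4c^6 - 25/18c^5 - 485/324c^4 + 130/81c^3 + 80/81c^2 - 40/27c + 40/81
  leading term c^6: subtract (-500/81)·g_5 from -5/4c^6 - 25/18c^5 - 485/324c^4 + 130/81c^3 + 80/81c^2 - 40/27c + 40/81 → 0
  remainder 0.

S(f_2,g_5): leading monomials are coprime, so the S-polynomial reduces to 0 (Buchberger's first criterion).
S(f_3,g_5): leading monomials are coprime, so the S-polynomial reduces to 0 (Buchberger's first criterion).
S(g_4,g_5): leading monomials are coprime, so the S-polynomial reduces to 0 (Buchberger's first criterion).
Every S-polynomial of the final basis reduces to 0, so we have a Gröbner basis.
Inter-reduce: drop elements whose leading term is divisible by another's, tail-reduce, and make monic.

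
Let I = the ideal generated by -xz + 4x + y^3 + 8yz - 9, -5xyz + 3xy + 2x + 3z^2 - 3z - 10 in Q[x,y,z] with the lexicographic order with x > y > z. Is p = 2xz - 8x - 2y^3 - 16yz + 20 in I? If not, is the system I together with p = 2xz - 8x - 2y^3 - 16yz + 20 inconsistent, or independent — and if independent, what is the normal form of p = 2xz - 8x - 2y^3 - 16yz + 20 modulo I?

Adjoining 2xz - 8x - 2y^3 - 16yz + 20 makes the ideal the whole ring: the system is inconsistent.

First compute the reduced Gröbner basis of I by Buchberger's algorithm.
f_1 = -xz + 4x + y^3 + 8yz - 9, LT = xz.
f_2 = -5xyz + 3xy + 2x + 3z^2 - 3z - 10, LT = xyz.

S(f_1,f_2): lcm = xyz. S = -17/5xy + 2/5x - y^4 - 8y^2z + 9y + 3/5z^2 - 3/5z - 2.
  reduce S modulo (f_1, f_2):
  remainder -17/5xy + 2/5x - y^4 - 8y^2z + 9y + 3/5z^2 - 3/5z - 2 ≠ 0; add h_3 = -17/5xy + 2/5x - y^4 - 8y^2z + 9y + 3/5z^2 - 3/5z - 2 to the basis.

S(f_1,h_3): lcm = xyz. S = -4xy + 2/17xz - 5/17y^4z - y^4 - 40/17y^2z^2 - 8y^2z + 45/17yz + 9y + 3/17z^3 - 3/17z^2 - 10/17z.
  reduce S modulo (f_1, f_2, h_3):
  remainder -5/17y^4z + 3/17y^4 + 2/17y^3 - 40/17y^2z^2 + 24/17y^2z + 61/17yz - 27/17y + 3/17z^3 - 15/17z^2 + 2/17z + 22/17 ≠ 0; add h_4 = -5/17y^4z + 3/17y^4 + 2/17y^3 - 40/17y^2z^2 + 24/17y^2z + 61/17yz - 27/17y + 3/17z^3 - 15/17z^2 + 2/17z + 22/17 to the basis.

The other S-polynomials (S(f_2,h_3), S(f_1,h_4), S(f_2,h_4), S(h_3,h_4)) all reduce to 0 modulo the current basis, so we have a Gröbner basis.
Inter-reduce: drop elements whose leading term is divisible by another's, tail-reduce, and make monic.
Reduced Gröbner basis: {xy - 2/17x + 5/17y^4 + 40/17y^2z - 45/17y - 3/17z^2 + 3/17z + 10/17, xz - 4x - y^3 - 8yz + 9, y^4z - 3/5y^4 - 2/5y^3 + 8y^2z^2 - 24/5y^2z - 61/5yz + 27/5y - 3/5z^3 + 3z^2 - 2/5z - 22/5}.
Label its elements g_1 = xy - 2/17x + 5/17y^4 + 40/17y^2z - 45/17y - 3/17z^2 + 3/17z + 10/17, g_2 = xz - 4x - y^3 - 8yz + 9, g_3 = y^4z - 3/5y^4 - 2/5y^3 + 8y^2z^2 - 24/5y^2z - 61/5yz + 27/5y - 3/5z^3 + 3z^2 - 2/5z - 22/5.

Reduce p = 2xz - 8x - 2y^3 - 16yz + 20 modulo G:
  leading term xz: subtract (2)·g_2 from 2xz - 8x - 2y^3 - 16yz + 20 → 2
  leading term 1: no divisor's leading term divides it; move 2 to the remainder.
  normal form = 2.
The normal form is nonzero, so p ∉ I. Since p minus its normal form lies in I, I + (p) = I + (r) where r = 2; decide whether this ideal is the whole ring.
Here r = 2 is a nonzero constant, hence a unit: 1 ∈ I + (p), the Gröbner basis of I + (p) is {1}, and the enlarged system has no common solution — adjoining p is inconsistent.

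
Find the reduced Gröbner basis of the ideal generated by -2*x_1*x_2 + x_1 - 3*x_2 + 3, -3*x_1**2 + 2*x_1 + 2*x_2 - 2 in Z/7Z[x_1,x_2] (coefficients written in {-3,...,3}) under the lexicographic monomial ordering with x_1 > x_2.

G = {x_1 + 3*x_2**2 + x_2 + 3, x_2**3 + x_2**2 - 2*x_2}

f_1 = -2*x_1*x_2 + x_1 - 3*x_2 + 3, LT = x_1*x_2.
f_2 = -3*x_1**2 + 2*x_1 + 2*x_2 - 2, LT = x_1**2.

S(f_1,f_2): lcm = x_1**2*x_2. S = 3*x_1**2 + x_1*x_2 + 2*x_1 + 3*x_2**2 - 3*x_2.
  leading term x_1**2: subtract (-1)·f_2 from 3*x_1**2 + x_1*x_2 + 2*x_1 + 3*x_2**2 - 3*x_2 → x_1*x_2 - 3*x_1 + 3*x_2**2 - x_2 - 2
  leading term x_1*x_2: subtract (3)·f_1 from x_1*x_2 - 3*x_1 + 3*x_2**2 - x_2 - 2 → x_1 + 3*x_2**2 + x_2 + 3
  leading term x_1: no divisor's leading term divides it; move x_1 to the remainder.
  leading term x_2**2: no divisor's leading term divides it; move 3*x_2**2 to the remainder.
  leading term x_2: no divisor's leading term divides it; move x_2 to the remainder.
  leading term 1: no divisor's leading term divides it; move 3 to the remainder.
  remainder x_1 + 3*x_2**2 + x_2 + 3 ≠ 0; add g_3 = x_1 + 3*x_2**2 + x_2 + 3 to the basis.

S(f_1,g_3): lcm = x_1*x_2. S = 3*x_1 - 3*x_2**3 - x_2**2 + 2*x_2 + 2.
  leading term x_1: subtract (3)·g_3 from 3*x_1 - 3*x_2**3 - x_2**2 + 2*x_2 + 2 → -3*x_2**3 - 3*x_2**2 - x_2
  leading term x_2**3: no divisor's leading term divides it; move -3*x_2**3 to the remainder.
  leading term x_2**2: no divisor's leading term divides it; move -3*x_2**2 to the remainder.
  leading term x_2: no divisor's leading term divides it; move -x_2 to the remainder.
  remainder -3*x_2**3 - 3*x_2**2 - x_2 ≠ 0; add g_4 = -3*x_2**3 - 3*x_2**2 - x_2 to the basis.

S(f_2,g_3): lcm = x_1**2. S = -3*x_1*x_2**2 - x_1*x_2 + x_1 - 3*x_2 + 3.
  leading term x_1*x_2**2: subtract (-2*x_2)·f_1 from -3*x_1*x_2**2 - x_1*x_2 + x_1 - 3*x_2 + 3 → x_1*x_2 + x_1 + x_2**2 + 3*x_2 + 3
  leading term x_1*x_2: subtract (3)·f_1 from x_1*x_2 + x_1 + x_2**2 + 3*x_2 + 3 → -2*x_1 + x_2**2 - 2*x_2 + 1
  leading term x_1: subtract (-2)·g_3 from -2*x_1 + x_2**2 - 2*x_2 + 1 → 0
  remainder 0.

S(f_1,g_4): lcm = x_1*x_2**3. S = 2*x_1*x_2**2 + 2*x_1*x_2 - 2*x_2**3 + 2*x_2**2.
  leading term x_1*x_2**2: subtract (-x_2)·f_1 from 2*x_1*x_2**2 + 2*x_1*x_2 - 2*x_2**3 + 2*x_2**2 → 3*x_1*x_2 - 2*x_2**3 - x_2**2 + 3*x_2
  leading term x_1*x_2: subtract (2)·f_1 from 3*x_1*x_2 - 2*x_2**3 - x_2**2 + 3*x_2 → -2*x_1 - 2*x_2**3 - x_2**2 + 2*x_2 + 1
  leading term x_1: subtract (-2)·g_3 from -2*x_1 - 2*x_2**3 - x_2**2 + 2*x_2 + 1 → -2*x_2**3 - 2*x_2**2 - 3*x_2
  leading term x_2**3: subtract (3)·g_4 from -2*x_2**3 - 2*x_2**2 - 3*x_2 → 0
  remainder 0.

S(f_2,g_4): leading monomials are coprime, so the S-polynomial reduces to 0 (Buchberger's first criterion).
S(g_3,g_4): leading monomials are coprime, so the S-polynomial reduces to 0 (Buchberger's first criterion).
Every S-polynomial of the final basis reduces to 0, so we have a Gröbner basis.
Inter-reduce: drop elements whose leading term is divisible by another's, tail-reduce, and make monic.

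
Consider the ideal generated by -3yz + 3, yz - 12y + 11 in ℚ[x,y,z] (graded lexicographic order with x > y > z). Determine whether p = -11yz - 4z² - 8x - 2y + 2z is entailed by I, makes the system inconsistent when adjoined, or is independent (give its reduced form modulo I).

-11yz - 4z² - 8x - 2y + 2z is independent of I; its normal form modulo I is -8x - 15.

First compute the reduced Gröbner basis of I by Buchberger's algorithm.
f_1 = -3yz + 3, LT = yz.
f_2 = yz - 12y + 11, LT = yz.

S(f_1,f_2): lcm = yz. S = 12y - 12.
  leading term y: no divisor's leading term divides it; move 12y to the remainder.
  leading term 1: no divisor's leading term divides it; move -12 to the remainder.
  remainder 12y - 12 ≠ 0; add h_3 = 12y - 12 to the basis.

S(f_1,h_3): lcm = yz. S = z - 1.
  leading term z: no divisor's leading term divides it; move z to the remainder.
  leading term 1: no divisor's leading term divides it; move -1 to the remainder.
  remainder z - 1 ≠ 0; add h_4 = z - 1 to the basis.

The other S-polynomials (S(f_2,h_3), S(f_1,h_4), S(f_2,h_4), S(h_3,h_4)) all reduce to 0 modulo the current basis, so we have a Gröbner basis.
Inter-reduce: drop elements whose leading term is divisible by another's, tail-reduce, and make monic.
Reduced Gröbner basis: {y - 1, z - 1}.
Label its elements g_1 = y - 1, g_2 = z - 1.

Reduce p = -11yz - 4z² - 8x - 2y + 2z modulo G:
  leading term yz: subtract (-11z)·g_1 from -11yz - 4z² - 8x - 2y + 2z → -4z² - 8x - 2y - 9z
  leading term z²: subtract (-4z)·g_2 from -4z² - 8x - 2y - 9z → -8x - 2y - 13z
  leading term x: no divisor's leading term divides it; move -8x to the remainder.
  leading term y: subtract (-2)·g_1 from -2y - 13z → -13z - 2
  leading term z: subtract (-13)·g_2 from -13z - 2 → -15
  leading term 1: no divisor's leading term divides it; move -15 to the remainder.
  normal form = -8x - 15.
The normal form is nonzero, so p ∉ I. Since p minus its normal form lies in I, I + (p) = I + (r) where r = -8x - 15; decide whether this ideal is the whole ring.
Run Buchberger on G together with r (pairs among the g_i already reduce to 0 since G is a Gröbner basis):
g_1 = y - 1, LT = y.
g_2 = z - 1, LT = z.
r = -8x - 15, LT = x.

The S-polynomials (S(g_1,g_2), S(g_1,r), S(g_2,r)) all reduce to 0 modulo the current basis, so we have a Gröbner basis.
Inter-reduce: drop elements whose leading term is divisible by another's, tail-reduce, and make monic.
Reduced Gröbner basis: {x + 15/8, y - 1, z - 1}.
The reduced Gröbner basis of I + (p) is {x + 15/8, y - 1, z - 1} ≠ {1}, a proper ideal, so the enlarged system stays consistent: p is independent of I, with normal form -8x - 15.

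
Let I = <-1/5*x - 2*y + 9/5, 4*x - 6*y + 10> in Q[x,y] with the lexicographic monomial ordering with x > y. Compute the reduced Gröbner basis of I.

f_1 = -1/5*x - 2*y + 9/5, LT = x.
f_2 = 4*x - 6*y + 10, LT = x.

S(f_1,f_2): lcm = x. S = 23/2*y - 23/2.
  leading term y: no divisor's leading term divides it; move 23/2*y to the remainder.
  leading term 1: no divisor's leading term divides it; move -23/2 to the remainder.
  remainder 23/2*y - 23/2 ≠ 0; add g_3 = 23/2*y - 23/2 to the basis.

The other S-polynomials (S(f_1,g_3), S(f_2,g_3)) all reduce to 0 modulo the current basis, so we have a Gröbner basis.
Inter-reduce: drop elements whose leading term is divisible by another's, tail-reduce, and make monic.

G = {x + 1, y - 1}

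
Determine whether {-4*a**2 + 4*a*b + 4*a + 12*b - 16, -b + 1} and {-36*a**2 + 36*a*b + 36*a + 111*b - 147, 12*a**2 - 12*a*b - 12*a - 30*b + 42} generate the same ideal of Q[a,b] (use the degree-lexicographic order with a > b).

Yes, the ideals are equal.

Since reduced Gröbner bases are canonical representatives of ideals under a given ordering, it suffices to compute and compare them.
Buchberger on the first generating set:
f_1 = -4*a**2 + 4*a*b + 4*a + 12*b - 16, LT = a**2.
f_2 = -b + 1, LT = b.

S(f_1,f_2): leading monomials are coprime, so the S-polynomial reduces to 0 (Buchberger's first criterion).
Every S-polynomial of the final basis reduces to 0, so we have a Gröbner basis.
Inter-reduce: drop elements whose leading term is divisible by another's, tail-reduce, and make monic.
Reduced Gröbner basis: {a**2 - 2*a + 1, b - 1}.

Buchberger on the second generating set:
h_1 = -36*a**2 + 36*a*b + 36*a + 111*b - 147, LT = a**2.
h_2 = 12*a**2 - 12*a*b - 12*a - 30*b + 42, LT = a**2.

S(h_1,h_2): lcm = a**2. S = -7/12*b + 7/12.
  leading term b: no divisor's leading term divides it; move -7/12*b to the remainder.
  leading term 1: no divisor's leading term divides it; move 7/12 to the remainder.
  remainder -7/12*b + 7/12 ≠ 0; add k_3 = -7/12*b + 7/12 to the basis.

S(h_1,k_3): leading monomials are coprime, so the S-polynomial reduces to 0 (Buchberger's first criterion).
S(h_2,k_3): leading monomials are coprime, so the S-polynomial reduces to 0 (Buchberger's first criterion).
Every S-polynomial of the final basis reduces to 0, so we have a Gröbner basis.
Inter-reduce: drop elements whose leading term is divisible by another's, tail-reduce, and make monic.
Reduced Gröbner basis: {a**2 - 2*a + 1, b - 1}.

Same reduced basis, so the two generating sets span the same ideal.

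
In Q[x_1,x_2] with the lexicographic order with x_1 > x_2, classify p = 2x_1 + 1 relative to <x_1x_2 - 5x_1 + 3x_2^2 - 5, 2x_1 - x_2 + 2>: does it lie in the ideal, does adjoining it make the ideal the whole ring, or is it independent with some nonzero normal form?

2x_1 + 1 is independent of I; its normal form modulo I is x_2 - 1.

First compute the reduced Gröbner basis of I by Buchberger's algorithm.
f_1 = x_1x_2 - 5x_1 + 3x_2^2 - 5, LT = x_1x_2.
f_2 = 2x_1 - x_2 + 2, LT = x_1.

S(f_1,f_2): lcm = x_1x_2. S = -5x_1 + 7/2x_2^2 - x_2 - 5.
  leading term x_1: subtract (-5/2)·f_2 from -5x_1 + 7/2x_2^2 - x_2 - 5 → 7/2x_2^2 - 7/2x_2
  leading term x_2^2: no divisor's leading term divides it; move 7/2x_2^2 to the remainder.
  leading term x_2: no divisor's leading term divides it; move -7/2x_2 to the remainder.
  remainder 7/2x_2^2 - 7/2x_2 ≠ 0; add h_3 = 7/2x_2^2 - 7/2x_2 to the basis.

The other S-polynomials (S(f_1,h_3), S(f_2,h_3)) all reduce to 0 modulo the current basis, so we have a Gröbner basis.
Inter-reduce: drop elements whose leading term is divisible by another's, tail-reduce, and make monic.
Reduced Gröbner basis: {x_1 - 1/2x_2 + 1, x_2^2 - x_2}.
Label its elements g_1 = x_1 - 1/2x_2 + 1, g_2 = x_2^2 - x_2.

Reduce p = 2x_1 + 1 modulo G:
  leading term x_1: subtract (2)·g_1 from 2x_1 + 1 → x_2 - 1
  leading term x_2: no divisor's leading term divides it; move x_2 to the remainder.
  leading term 1: no divisor's leading term divides it; move -1 to the remainder.
  normal form = x_2 - 1.
The normal form is nonzero, so p ∉ I. Since p minus its normal form lies in I, I + (p) = I + (r) where r = x_2 - 1; decide whether this ideal is the whole ring.
Run Buchberger on G together with r (pairs among the g_i already reduce to 0 since G is a Gröbner basis):
g_1 = x_1 - 1/2x_2 + 1, LT = x_1.
g_2 = x_2^2 - x_2, LT = x_2^2.
r = x_2 - 1, LT = x_2.

The S-polynomials (S(g_1,g_2), S(g_1,r), S(g_2,r)) all reduce to 0 modulo the current basis, so we have a Gröbner basis.
Inter-reduce: drop elements whose leading term is divisible by another's, tail-reduce, and make monic.
Reduced Gröbner basis: {x_1 + 1/2, x_2 - 1}.
The reduced Gröbner basis of I + (p) is {x_1 + 1/2, x_2 - 1} ≠ {1}, a proper ideal, so the enlarged system stays consistent: p is independent of I, with normal form x_2 - 1.

Ideal membership is decidable via reduction modulo a Gröbner basis.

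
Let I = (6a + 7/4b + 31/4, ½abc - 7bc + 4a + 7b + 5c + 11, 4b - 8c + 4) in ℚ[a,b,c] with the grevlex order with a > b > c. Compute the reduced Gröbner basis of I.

This is the nonlinear analogue of row-reducing a linear system.

f_1 = 6a + 7/4b + 31/4, LT = a.
f_2 = ½abc - 7bc + 4a + 7b + 5c + 11, LT = abc.
f_3 = 4b - 8c + 4, LT = b.

S(f_1,f_2): lcm = abc. S = 7/24b²c + 367/24bc - 8a - 14b - 10c - 22.
  leading term b²c: subtract (7/96bc)·f_3 from 7/24b²c + 367/24bc - 8a - 14b - 10c - 22 → 7/12bc² + 15bc - 8a - 14b - 10c - 22
  leading term bc²: subtract (7/48c²)·f_3 from 7/12bc² + 15bc - 8a - 14b - 10c - 22 → 7/6c³ + 15bc - 7/12c² - 8a - 14b - 10c - 22
  leading term c³: no divisor's leading term divides it; move 7/6c³ to the remainder.
  leading term bc: subtract (15/4c)·f_3 from 15bc - 7/12c² - 8a - 14b - 10c - 22 → 353/12c² - 8a - 14b - 25c - 22
  leading term c²: no divisor's leading term divides it; move 353/12c² to the remainder.
  leading term a: subtract (-4/3)·f_1 from -8a - 14b - 25c - 22 → -35/3b - 25c - 35/3
  leading term b: subtract (-35/12)·f_3 from -35/3b - 25c - 35/3 → -145/3c
  leading term c: no divisor's leading term divides it; move -145/3c to the remainder.
  remainder 7/6c³ + 353/12c² - 145/3c ≠ 0; add g_4 = 7/6c³ + 353/12c² - 145/3c to the basis.

S(f_1,f_3): leading monomials are coprime, so the S-polynomial reduces to 0 (Buchberger's first criterion).
S(f_2,f_3): lcm = abc. S = 2ac² - ac - 14bc + 8a + 14b + 10c + 22.
  leading term ac²: subtract (⅓c²)·f_1 from 2ac² - ac - 14bc + 8a + 14b + 10c + 22 → -7/12bc² - ac - 14bc - 31/12c² + 8a + 14b + 10c + 22
  leading term bc²: subtract (-7/48c²)·f_3 from -7/12bc² - ac - 14bc - 31/12c² + 8a + 14b + 10c + 22 → -7/6c³ - ac - 14bc - 2c² + 8a + 14b + 10c + 22
  leading term c³: subtract (-1)·g_4 from -7/6c³ - ac - 14bc - 2c² + 8a + 14b + 10c + 22 → -ac - 14bc + 329/12c² + 8a + 14b - 115/3c + 22
  leading term ac: subtract (-⅙c)·f_1 from -ac - 14bc + 329/12c² + 8a + 14b - 115/3c + 22 → -329/24bc + 329/12c² + 8a + 14b - 889/24c + 22
  leading term bc: subtract (-329/96c)·f_3 from -329/24bc + 329/12c² + 8a + 14b - 889/24c + 22 → 8a + 14b - 70/3c + 22
  leading term a: subtract (4/3)·f_1 from 8a + 14b - 70/3c + 22 → 35/3b - 70/3c + 35/3
  leading term b: subtract (35/12)·f_3 from 35/3b - 70/3c + 35/3 → 0
  remainder 0.

S(f_1,g_4): leading monomials are coprime, so the S-polynomial reduces to 0 (Buchberger's first criterion).
S(f_2,g_4): lcm = abc³. S = -353/14abc² - 14bc³ + 290/7abc + 8ac² + 14bc² + 10c³ + 22c².
  leading term abc²: subtract (-353/84bc²)·f_1 from -353/14abc² - 14bc³ + 290/7abc + 8ac² + 14bc² + 10c³ + 22c² → 353/48b²c² - 14bc³ + 290/7abc + 8ac² + 15647/336bc² + 10c³ + 22c²
  leading term b²c²: subtract (353/192bc²)·f_3 from 353/48b²c² - 14bc³ + 290/7abc + 8ac² + 15647/336bc² + 10c³ + 22c² → 17/24bc³ + 290/7abc + 8ac² + 549/14bc² + 10c³ + 22c²
  leading term bc³: subtract (17/96c³)·f_3 from 17/24bc³ + 290/7abc + 8ac² + 549/14bc² + 10c³ + 22c² → 17/12c⁴ + 290/7abc + 8ac² + 549/14bc² + 223/24c³ + 22c²
  leading term c⁴: subtract (17/14c)·g_4 from 17/12c⁴ + 290/7abc + 8ac² + 549/14bc² + 223/24c³ + 22c² → 290/7abc + 8ac² + 549/14bc² - 185/7c³ + 3389/42c²
  leading term abc: subtract (145/21bc)·f_1 from 290/7abc + 8ac² + 549/14bc² - 185/7c³ + 3389/42c² → -145/12b²c + 8ac² + 549/14bc² - 185/7c³ - 4495/84bc + 3389/42c²
  leading term b²c: subtract (-145/48bc)·f_3 from -145/12b²c + 8ac² + 549/14bc² - 185/7c³ - 4495/84bc + 3389/42c² → 8ac² + 316/21bc² - 185/7c³ - 290/7bc + 3389/42c²
  leading term ac²: subtract (4/3c²)·f_1 from 8ac² + 316/21bc² - 185/7c³ - 290/7bc + 3389/42c² → 89/7bc² - 185/7c³ - 290/7bc + 985/14c²
  leading term bc²: subtract (89/28c²)·f_3 from 89/7bc² - 185/7c³ - 290/7bc + 985/14c² → -c³ - 290/7bc + 807/14c²
  leading term c³: subtract (-6/7)·g_4 from -c³ - 290/7bc + 807/14c² → -290/7bc + 580/7c² - 290/7c
  leading term bc: subtract (-145/14c)·f_3 from -290/7bc + 580/7c² - 290/7c → 0
  remainder 0.

S(f_3,g_4): leading monomials are coprime, so the S-polynomial reduces to 0 (Buchberger's first criterion).
Every S-polynomial of the final basis reduces to 0, so we have a Gröbner basis.
Inter-reduce: drop elements whose leading term is divisible by another's, tail-reduce, and make monic.

G = {c³ + 353/14c² - 290/7c, a + 7/12c + 1, b - 2c + 1}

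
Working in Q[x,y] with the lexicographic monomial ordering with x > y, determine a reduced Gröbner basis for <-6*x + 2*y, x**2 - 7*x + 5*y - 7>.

G = {x - 1/3*y, y**2 + 24*y - 63}

This is the nonlinear analogue of row-reducing a linear system.

f_1 = -6*x + 2*y, LT = x.
f_2 = x**2 - 7*x + 5*y - 7, LT = x**2.

S(f_1,f_2): lcm = x**2. S = -1/3*x*y + 7*x - 5*y + 7.
  reduce S modulo (f_1, f_2):
  remainder -1/9*y**2 - 8/3*y + 7 ≠ 0; add g_3 = -1/9*y**2 - 8/3*y + 7 to the basis.

The other S-polynomials (S(f_1,g_3), S(f_2,g_3)) all reduce to 0 modulo the current basis, so we have a Gröbner basis.
Inter-reduce: drop elements whose leading term is divisible by another's, tail-reduce, and make monic.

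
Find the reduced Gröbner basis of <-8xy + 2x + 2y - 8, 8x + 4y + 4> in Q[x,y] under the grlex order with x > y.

G = {y^{2} + \tfrac{5}{4}y - \tfrac{9}{4}, x + \tfrac{1}{2}y + \tfrac{1}{2}}

f_1 = -8xy + 2x + 2y - 8, LT = xy.
f_2 = 8x + 4y + 4, LT = x.

S(f_1,f_2): lcm = xy. S = -\tfrac{1}{2}y^{2} - \tfrac{1}{4}x - \tfrac{3}{4}y + 1.
  leading term y^{2}: no divisor's leading term divides it; move -\tfrac{1}{2}y^{2} to the remainder.
  leading term x: subtract (-\tfrac{1}{32})·f_2 from -\tfrac{1}{4}x - \tfrac{3}{4}y + 1 → -\tfrac{5}{8}y + \tfrac{9}{8}
  leading term y: no divisor's leading term divides it; move -\tfrac{5}{8}y to the remainder.
  leading term 1: no divisor's leading term divides it; move \tfrac{9}{8} to the remainder.
  remainder -\tfrac{1}{2}y^{2} - \tfrac{5}{8}y + \tfrac{9}{8} ≠ 0; add g_3 = -\tfrac{1}{2}y^{2} - \tfrac{5}{8}y + \tfrac{9}{8} to the basis.

The other S-polynomials (S(f_1,g_3), S(f_2,g_3)) all reduce to 0 modulo the current basis, so we have a Gröbner basis.
Inter-reduce: drop elements whose leading term is divisible by another's, tail-reduce, and make monic.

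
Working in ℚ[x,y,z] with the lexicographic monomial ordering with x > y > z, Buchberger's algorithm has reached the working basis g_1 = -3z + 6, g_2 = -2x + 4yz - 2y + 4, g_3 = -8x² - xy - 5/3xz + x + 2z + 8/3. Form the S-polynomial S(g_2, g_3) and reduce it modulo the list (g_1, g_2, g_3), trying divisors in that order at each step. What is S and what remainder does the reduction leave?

lcm(LM(g_2), LM(g_3)) = x².
S = (lcm/LT(g_2))·g_2 − (lcm/LT(g_3))·g_3 = -2xyz + ⅞xy - 5/24xz - 15/8x + ¼z + ⅓.
Reduce S modulo (g_1, g_2, g_3) in that order:
  leading term xyz: subtract (⅔xy)·g_1 from -2xyz + ⅞xy - 5/24xz - 15/8x + ¼z + ⅓ → -25/8xy - 5/24xz - 15/8x + ¼z + ⅓
  leading term xy: subtract (25/16y)·g_2 from -25/8xy - 5/24xz - 15/8x + ¼z + ⅓ → -5/24xz - 15/8x - 25/4y²z + 25/8y² - 25/4y + ¼z + ⅓
  leading term xz: subtract (5/72x)·g_1 from -5/24xz - 15/8x - 25/4y²z + 25/8y² - 25/4y + ¼z + ⅓ → -55/24x - 25/4y²z + 25/8y² - 25/4y + ¼z + ⅓
  leading term x: subtract (55/48)·g_2 from -55/24x - 25/4y²z + 25/8y² - 25/4y + ¼z + ⅓ → -25/4y²z + 25/8y² - 55/12yz - 95/24y + ¼z - 17/4
  leading term y²z: subtract (25/12y²)·g_1 from -25/4y²z + 25/8y² - 55/12yz - 95/24y + ¼z - 17/4 → -75/8y² - 55/12yz - 95/24y + ¼z - 17/4
  leading term y²: no divisor's leading term divides it; move -75/8y² to the remainder.
  leading term yz: subtract (55/36y)·g_1 from -55/12yz - 95/24y + ¼z - 17/4 → -105/8y + ¼z - 17/4
  leading term y: no divisor's leading term divides it; move -105/8y to the remainder.
  leading term z: subtract (-1/12)·g_1 from ¼z - 17/4 → -15/4
  leading term 1: no divisor's leading term divides it; move -15/4 to the remainder.
The remainder -75/8y² - 105/8y - 15/4 is nonzero, so it would be added as the next basis element.

S(g_2, g_3) = -2xyz + ⅞xy - 5/24xz - 15/8x + ¼z + ⅓; remainder on division = -75/8y² - 105/8y - 15/4.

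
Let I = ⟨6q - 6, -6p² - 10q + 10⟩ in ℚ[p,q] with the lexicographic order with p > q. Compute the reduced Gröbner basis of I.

G = {p², q - 1}

f_1 = 6q - 6, LT = q.
f_2 = -6p² - 10q + 10, LT = p².

The S-polynomials (S(f_1,f_2)) all reduce to 0 modulo the current basis, so we have a Gröbner basis.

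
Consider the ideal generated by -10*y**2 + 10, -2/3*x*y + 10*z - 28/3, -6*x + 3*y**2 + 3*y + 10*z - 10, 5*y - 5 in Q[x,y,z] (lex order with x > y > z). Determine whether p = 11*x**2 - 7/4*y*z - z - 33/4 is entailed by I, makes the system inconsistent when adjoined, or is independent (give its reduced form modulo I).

First compute the reduced Gröbner basis of I by Buchberger's algorithm.
f_1 = -10*y**2 + 10, LT = y**2.
f_2 = -2/3*x*y + 10*z - 28/3, LT = x*y.
f_3 = -6*x + 3*y**2 + 3*y + 10*z - 10, LT = x.
f_4 = 5*y - 5, LT = y.

S(f_1,f_2): lcm = x*y**2. S = -x + 15*y*z - 14*y.
  leading term x: subtract (1/6)·f_3 from -x + 15*y*z - 14*y → -1/2*y**2 + 15*y*z - 29/2*y - 5/3*z + 5/3
  leading term y**2: subtract (1/20)·f_1 from -1/2*y**2 + 15*y*z - 29/2*y - 5/3*z + 5/3 → 15*y*z - 29/2*y - 5/3*z + 7/6
  leading term y*z: subtract (3*z)·f_4 from 15*y*z - 29/2*y - 5/3*z + 7/6 → -29/2*y + 40/3*z + 7/6
  leading term y: subtract (-29/10)·f_4 from -29/2*y + 40/3*z + 7/6 → 40/3*z - 40/3
  leading term z: no divisor's leading term divides it; move 40/3*z to the remainder.
  leading term 1: no divisor's leading term divides it; move -40/3 to the remainder.
  remainder 40/3*z - 40/3 ≠ 0; add h_5 = 40/3*z - 40/3 to the basis.

The other S-polynomials (S(f_1,f_3), S(f_1,f_4), S(f_2,f_3), S(f_2,f_4), S(f_3,f_4), S(f_1,h_5), S(f_2,h_5), S(f_3,h_5), S(f_4,h_5)) all reduce to 0 modulo the current basis, so we have a Gröbner basis.
Inter-reduce: drop elements whose leading term is divisible by another's, tail-reduce, and make monic.
Reduced Gröbner basis: {x - 1, y - 1, z - 1}.
Label its elements g_1 = x - 1, g_2 = y - 1, g_3 = z - 1.

Reduce p = 11*x**2 - 7/4*y*z - z - 33/4 modulo G:
  leading term x**2: subtract (11*x)·g_1 from 11*x**2 - 7/4*y*z - z - 33/4 → 11*x - 7/4*y*z - z - 33/4
  leading term x: subtract (11)·g_1 from 11*x - 7/4*y*z - z - 33/4 → -7/4*y*z - z + 11/4
  leading term y*z: subtract (-7/4*z)·g_2 from -7/4*y*z - z + 11/4 → -11/4*z + 11/4
  leading term z: subtract (-11/4)·g_3 from -11/4*z + 11/4 → 0
  normal form = 0.
Since the normal form is 0, p ∈ I.

The remainder on division by a Gröbner basis is unique — it is the normal form.

11*x**2 - 7/4*y*z - z - 33/4 lies in I (it reduces to 0).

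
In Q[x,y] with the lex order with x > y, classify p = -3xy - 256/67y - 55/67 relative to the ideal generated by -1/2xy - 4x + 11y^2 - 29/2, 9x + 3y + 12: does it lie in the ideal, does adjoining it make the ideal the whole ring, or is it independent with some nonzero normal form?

-3xy - 256/67y - 55/67 lies in I (it reduces to 0).

First compute the reduced Gröbner basis of I by Buchberger's algorithm.
f_1 = -1/2xy - 4x + 11y^2 - 29/2, LT = xy.
f_2 = 9x + 3y + 12, LT = x.

S(f_1,f_2): lcm = xy. S = 8x - 67/3y^2 - 4/3y + 29.
  reduce S modulo (f_1, f_2):
  remainder -67/3y^2 - 4y + 55/3 ≠ 0; add h_3 = -67/3y^2 - 4y + 55/3 to the basis.

The other S-polynomials (S(f_1,h_3), S(f_2,h_3)) all reduce to 0 modulo the current basis, so we have a Gröbner basis.
Inter-reduce: drop elements whose leading term is divisible by another's, tail-reduce, and make monic.
Reduced Gröbner basis: {x + 1/3y + 4/3, y^2 + 12/67y - 55/67}.
Label its elements g_1 = x + 1/3y + 4/3, g_2 = y^2 + 12/67y - 55/67.

Reduce p = -3xy - 256/67y - 55/67 modulo G:
  leading term xy: subtract (-3y)·g_1 from -3xy - 256/67y - 55/67 → y^2 + 12/67y - 55/67
  leading term y^2: subtract (1)·g_2 from y^2 + 12/67y - 55/67 → 0
  normal form = 0.
Since the normal form is 0, p ∈ I.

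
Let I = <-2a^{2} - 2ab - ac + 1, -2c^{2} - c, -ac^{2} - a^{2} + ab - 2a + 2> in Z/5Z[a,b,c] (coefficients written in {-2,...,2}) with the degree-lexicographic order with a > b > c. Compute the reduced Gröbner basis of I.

f_1 = -2a^{2} - 2ab - ac + 1, LT = a^{2}.
f_2 = -2c^{2} - c, LT = c^{2}.
f_3 = -ac^{2} - a^{2} + ab - 2a + 2, LT = ac^{2}.

S(f_1,f_3): lcm = a^{2}c^{2}. S = abc^{2} - 2ac^{3} - a^{3} + a^{2}b - 2a^{2} + 2c^{2} + 2a.
  reduce S modulo (f_1, f_2, f_3):
  remainder -2ab^{2} - 2abc + 2ab - a + b - 2c - 1 ≠ 0; add g_4 = -2ab^{2} - 2abc + 2ab - a + b - 2c - 1 to the basis.

S(f_2,f_3): lcm = ac^{2}. S = -a^{2} + ab - 2ac - 2a + 2.
  reduce S modulo (f_1, f_2, f_3, g_4):
  remainder 2ab + ac - 2a - 1 ≠ 0; add g_5 = 2ab + ac - 2a - 1 to the basis.

S(f_3,g_4): lcm = ab^{2}c^{2}. S = -abc^{3} + a^{2}b^{2} - ab^{3} + abc^{2} + 2ab^{2} + 2ac^{2} - 2bc^{2} - c^{3} - 2b^{2} + 2c^{2}.
  reduce S modulo (f_1, f_2, f_3, g_4, g_5):
  remainder -ac + a + b + 2c - 2 ≠ 0; add g_6 = -ac + a + b + 2c - 2 to the basis.

S(f_3,g_5): lcm = abc^{2}. S = 2ac^{3} + a^{2}b - ab^{2} + ac^{2} + 2ab - 2c^{2} - 2b.
  reduce S modulo (f_1, f_2, f_3, g_4, g_5, g_6):
  remainder a + 1 ≠ 0; add g_7 = a + 1 to the basis.

S(f_2,g_6): lcm = ac^{2}. S = -ac + bc + 2c^{2} - 2c.
  reduce S modulo (f_1, f_2, f_3, g_4, g_5, g_6, g_7):
  remainder bc - b - 2 ≠ 0; add g_8 = bc - b - 2 to the basis.

S(g_4,g_6): lcm = ab^{2}c. S = abc^{2} + ab^{2} - abc + b^{3} + 2b^{2}c - 2ac - 2b^{2} + 2bc + c^{2} - 2c.
  reduce S modulo (f_1, f_2, f_3, g_4, g_5, g_6, g_7, g_8):
  remainder b^{3} - b - c + 1 ≠ 0; add g_9 = b^{3} - b - c + 1 to the basis.

S(g_5,g_6): lcm = abc. S = -2ac^{2} + ab - ac + b^{2} + 2bc - 2b + 2c.
  reduce S modulo (f_1, f_2, f_3, g_4, g_5, g_6, g_7, g_8, g_9):
  remainder b^{2} + 2b + c ≠ 0; add g_10 = b^{2} + 2b + c to the basis.

S(f_3,g_7): lcm = ac^{2}. S = a^{2} - ab - c^{2} + 2a - 2.
  reduce S modulo (f_1, f_2, f_3, g_4, g_5, g_6, g_7, g_8, g_9, g_10):
  remainder -2b - c + 1 ≠ 0; add g_11 = -2b - c + 1 to the basis.

The other S-polynomials (S(f_1,f_2), S(f_1,g_4), S(f_2,g_4), S(f_1,g_5), S(f_2,g_5), S(g_4,g_5), S(f_1,g_6), S(f_3,g_6), S(f_1,g_7), S(f_2,g_7), S(g_4,g_7), S(g_5,g_7), S(g_6,g_7), S(f_1,g_8), S(f_2,g_8), S(f_3,g_8), S(g_4,g_8), S(g_5,g_8), S(g_6,g_8), S(g_7,g_8), S(f_1,g_9), S(f_2,g_9), S(f_3,g_9), S(g_4,g_9), S(g_5,g_9), S(g_6,g_9), S(g_7,g_9), S(g_8,g_9), S(f_1,g_10), S(f_2,g_10), S(f_3,g_10), S(g_4,g_10), S(g_5,g_10), S(g_6,g_10), S(g_7,g_10), S(g_8,g_10), S(g_9,g_10), S(f_1,g_11), S(f_2,g_11), S(f_3,g_11), S(g_4,g_11), S(g_5,g_11), S(g_6,g_11), S(g_7,g_11), S(g_8,g_11), S(g_9,g_11), S(g_10,g_11)) all reduce to 0 modulo the current basis, so we have a Gröbner basis.
Inter-reduce: drop elements whose leading term is divisible by another's, tail-reduce, and make monic.

G = {c^{2} - 2c, a + 1, b - 2c + 2}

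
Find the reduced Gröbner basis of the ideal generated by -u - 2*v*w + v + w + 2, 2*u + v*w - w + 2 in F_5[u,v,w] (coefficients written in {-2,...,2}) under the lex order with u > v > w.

G = {u + 2*v - 2*w + 2, v*w + v - 2*w - 2}

f_1 = -u - 2*v*w + v + w + 2, LT = u.
f_2 = 2*u + v*w - w + 2, LT = u.

S(f_1,f_2): lcm = u. S = -v*w - v + 2*w + 2.
  leading term v*w: no divisor's leading term divides it; move -v*w to the remainder.
  leading term v: no divisor's leading term divides it; move -v to the remainder.
  leading term w: no divisor's leading term divides it; move 2*w to the remainder.
  leading term 1: no divisor's leading term divides it; move 2 to the remainder.
  remainder -v*w - v + 2*w + 2 ≠ 0; add g_3 = -v*w - v + 2*w + 2 to the basis.

S(f_1,g_3): leading monomials are coprime, so the S-polynomial reduces to 0 (Buchberger's first criterion).
S(f_2,g_3): leading monomials are coprime, so the S-polynomial reduces to 0 (Buchberger's first criterion).
Every S-polynomial of the final basis reduces to 0, so we have a Gröbner basis.
Inter-reduce: drop elements whose leading term is divisible by another's, tail-reduce, and make monic.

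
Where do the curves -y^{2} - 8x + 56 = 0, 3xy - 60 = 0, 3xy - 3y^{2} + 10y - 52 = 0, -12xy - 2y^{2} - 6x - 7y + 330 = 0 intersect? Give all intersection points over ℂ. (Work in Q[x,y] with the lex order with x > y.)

Compute a lex Gröbner basis by Buchberger's algorithm.
f_1 = -8x - y^{2} + 56, LT = x.
f_2 = 3xy - 60, LT = xy.
f_3 = 3xy - 3y^{2} + 10y - 52, LT = xy.
f_4 = -12xy - 6x - 2y^{2} - 7y + 330, LT = xy.

S(f_1,f_2): lcm = xy. S = \tfrac{1}{8}y^{3} - 7y + 20.
  reduce S modulo (f_1, f_2, f_3, f_4):
  remainder \tfrac{1}{8}y^{3} - 7y + 20 ≠ 0; add h_5 = \tfrac{1}{8}y^{3} - 7y + 20 to the basis.

S(f_1,f_3): lcm = xy. S = \tfrac{1}{8}y^{3} + y^{2} - \tfrac{31}{3}y + \tfrac{52}{3}.
  reduce S modulo (f_1, f_2, f_3, f_4, h_5):
  remainder y^{2} - \tfrac{10}{3}y - \tfrac{8}{3} ≠ 0; add h_6 = y^{2} - \tfrac{10}{3}y - \tfrac{8}{3} to the basis.

S(f_1,f_4): lcm = xy. S = -\tfrac{1}{2}x + \tfrac{1}{8}y^{3} - \tfrac{1}{6}y^{2} - \tfrac{91}{12}y + \tfrac{55}{2}.
  reduce S modulo (f_1, f_2, f_3, f_4, h_5, h_6):
  remainder -\tfrac{67}{72}y + \tfrac{67}{18} ≠ 0; add h_7 = -\tfrac{67}{72}y + \tfrac{67}{18} to the basis.

The other S-polynomials (S(f_2,f_3), S(f_2,f_4), S(f_3,f_4), S(f_1,h_5), S(f_2,h_5), S(f_3,h_5), S(f_4,h_5), S(f_1,h_6), S(f_2,h_6), S(f_3,h_6), S(f_4,h_6), S(h_5,h_6), S(f_1,h_7), S(f_2,h_7), S(f_3,h_7), S(f_4,h_7), S(h_5,h_7), S(h_6,h_7)) all reduce to 0 modulo the current basis, so we have a Gröbner basis.
Inter-reduce: drop elements whose leading term is divisible by another's, tail-reduce, and make monic.
Reduced Gröbner basis: {x - 5, y - 4}.

A lex Gröbner basis eliminates variables successively. Here y - 4 depends only on y, with roots {4}; lifting each root through the earlier basis elements recovers the full solutions.
  y = 4: the earlier basis element becomes x - 5 = 0, giving x = 5 — point (5, 4).

{(5, 4)}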